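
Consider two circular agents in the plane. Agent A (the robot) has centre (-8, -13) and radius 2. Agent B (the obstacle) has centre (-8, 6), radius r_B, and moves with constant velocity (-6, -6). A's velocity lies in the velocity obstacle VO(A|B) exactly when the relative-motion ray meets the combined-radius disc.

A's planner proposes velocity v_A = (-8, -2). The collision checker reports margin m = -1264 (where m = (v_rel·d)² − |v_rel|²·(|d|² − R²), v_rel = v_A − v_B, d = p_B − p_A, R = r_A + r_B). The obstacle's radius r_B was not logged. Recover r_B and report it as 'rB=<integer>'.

m = -1264
d = (0, 19);  v_rel = (-2, 4),  |v_rel|² = 20
v_rel×d = (-2)·(19) − (4)·(0) = -38
since m = R²·20 − (-38)²:  R² = (1444 + -1264) / 20 = 9
R = √9 = 3  ⇒  r_B = 3 − 2 = 1

rB=1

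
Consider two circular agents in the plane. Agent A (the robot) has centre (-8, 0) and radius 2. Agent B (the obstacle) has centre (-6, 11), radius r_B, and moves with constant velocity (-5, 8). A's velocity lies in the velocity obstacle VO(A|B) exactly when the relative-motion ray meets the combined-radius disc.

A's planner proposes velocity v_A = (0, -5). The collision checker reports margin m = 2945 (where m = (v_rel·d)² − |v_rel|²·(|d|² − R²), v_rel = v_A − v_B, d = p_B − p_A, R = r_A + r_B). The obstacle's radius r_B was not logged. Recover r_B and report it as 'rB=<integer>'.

m = 2945
d = (2, 11);  v_rel = (5, -13),  |v_rel|² = 194
v_rel×d = (5)·(11) − (-13)·(2) = 81
since m = R²·194 − 81²:  R² = (6561 + 2945) / 194 = 49
R = √49 = 7  ⇒  r_B = 7 − 2 = 5

rB=5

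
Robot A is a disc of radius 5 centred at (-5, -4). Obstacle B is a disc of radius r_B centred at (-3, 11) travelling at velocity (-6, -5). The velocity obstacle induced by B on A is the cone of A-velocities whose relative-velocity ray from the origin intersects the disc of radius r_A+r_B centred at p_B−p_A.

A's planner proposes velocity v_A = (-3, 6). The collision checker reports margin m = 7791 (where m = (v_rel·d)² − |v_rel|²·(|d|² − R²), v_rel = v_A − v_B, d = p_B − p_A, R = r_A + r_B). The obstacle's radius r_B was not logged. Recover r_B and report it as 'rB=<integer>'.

m = 7791
d = (2, 15);  v_rel = (3, 11),  |v_rel|² = 130
v_rel×d = (3)·(15) − (11)·(2) = 23
since m = R²·130 − 23²:  R² = (529 + 7791) / 130 = 64
R = √64 = 8  ⇒  r_B = 8 − 5 = 3

rB=3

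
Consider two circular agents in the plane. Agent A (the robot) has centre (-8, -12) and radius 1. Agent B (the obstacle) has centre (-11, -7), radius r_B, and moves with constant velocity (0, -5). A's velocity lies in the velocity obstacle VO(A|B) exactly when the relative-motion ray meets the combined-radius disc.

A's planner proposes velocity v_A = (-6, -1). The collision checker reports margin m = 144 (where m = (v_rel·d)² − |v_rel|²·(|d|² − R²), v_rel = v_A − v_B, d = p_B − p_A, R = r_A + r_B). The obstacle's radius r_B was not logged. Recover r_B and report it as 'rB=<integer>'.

m = 144
d = (-3, 5);  v_rel = (-6, 4),  |v_rel|² = 52
v_rel×d = (-6)·(5) − (4)·(-3) = -18
since m = R²·52 − (-18)²:  R² = (324 + 144) / 52 = 9
R = √9 = 3  ⇒  r_B = 3 − 1 = 2

rB=2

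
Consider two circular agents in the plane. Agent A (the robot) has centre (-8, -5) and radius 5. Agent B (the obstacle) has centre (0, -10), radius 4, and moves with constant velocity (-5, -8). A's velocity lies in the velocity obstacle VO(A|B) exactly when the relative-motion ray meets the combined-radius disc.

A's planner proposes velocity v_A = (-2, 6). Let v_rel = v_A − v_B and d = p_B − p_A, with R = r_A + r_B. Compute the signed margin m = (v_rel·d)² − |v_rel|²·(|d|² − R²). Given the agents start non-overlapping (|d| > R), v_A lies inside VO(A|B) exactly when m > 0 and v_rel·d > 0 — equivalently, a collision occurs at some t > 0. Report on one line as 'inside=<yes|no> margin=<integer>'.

d = (8, -5),  |d|² = 89;  R = 5+4 = 9,  c = 89−9² = 8
v_rel = (3, 14),  |v_rel|² = 205;  v_rel·d = (3)·(8) + (14)·(-5) = -46
205·t² + 92·t + 8 = 0  ⇒  m = (-46)² − 205·8 = 476
m = 476 > 0,  v_rel·d = -46 < 0  ⇒  outside

inside=no margin=476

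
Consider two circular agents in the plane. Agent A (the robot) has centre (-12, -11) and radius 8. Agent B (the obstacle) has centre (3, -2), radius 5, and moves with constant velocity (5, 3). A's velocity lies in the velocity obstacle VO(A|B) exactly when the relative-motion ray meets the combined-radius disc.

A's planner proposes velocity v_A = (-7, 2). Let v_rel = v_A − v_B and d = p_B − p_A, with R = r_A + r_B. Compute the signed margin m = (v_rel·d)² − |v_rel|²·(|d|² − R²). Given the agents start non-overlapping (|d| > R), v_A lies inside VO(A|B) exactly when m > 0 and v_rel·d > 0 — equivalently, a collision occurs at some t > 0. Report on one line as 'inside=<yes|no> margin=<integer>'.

d = (15, 9),  |d|² = 306;  R = 8+5 = 13,  c = 306−13² = 137
v_rel = (-12, -1),  |v_rel|² = 145;  v_rel·d = (-12)·(15) + (-1)·(9) = -189
145·t² + 378·t + 137 = 0  ⇒  m = (-189)² − 145·137 = 15856
m = 15856 > 0,  v_rel·d = -189 < 0  ⇒  outside

inside=no margin=15856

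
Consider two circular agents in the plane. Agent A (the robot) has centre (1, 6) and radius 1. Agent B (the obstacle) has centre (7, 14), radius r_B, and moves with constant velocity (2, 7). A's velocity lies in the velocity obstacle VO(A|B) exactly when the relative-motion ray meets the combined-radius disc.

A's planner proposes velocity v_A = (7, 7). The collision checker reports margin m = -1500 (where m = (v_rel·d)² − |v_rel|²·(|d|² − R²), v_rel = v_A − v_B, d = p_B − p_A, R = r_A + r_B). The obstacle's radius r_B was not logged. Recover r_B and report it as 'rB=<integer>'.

m = -1500
d = (6, 8);  v_rel = (5, 0),  |v_rel|² = 25
v_rel×d = (5)·(8) − (0)·(6) = 40
since m = R²·25 − 40²:  R² = (1600 + -1500) / 25 = 4
R = √4 = 2  ⇒  r_B = 2 − 1 = 1

rB=1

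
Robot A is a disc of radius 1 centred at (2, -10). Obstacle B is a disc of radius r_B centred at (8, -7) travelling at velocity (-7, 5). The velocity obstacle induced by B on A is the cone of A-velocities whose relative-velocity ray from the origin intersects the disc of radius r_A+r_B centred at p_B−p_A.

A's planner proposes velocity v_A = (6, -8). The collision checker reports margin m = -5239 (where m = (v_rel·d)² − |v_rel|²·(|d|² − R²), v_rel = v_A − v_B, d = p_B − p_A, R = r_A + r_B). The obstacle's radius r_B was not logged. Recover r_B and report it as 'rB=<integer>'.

m = -5239
d = (6, 3);  v_rel = (13, -13),  |v_rel|² = 338
v_rel×d = (13)·(3) − (-13)·(6) = 117
since m = R²·338 − 117²:  R² = (13689 + -5239) / 338 = 25
R = √25 = 5  ⇒  r_B = 5 − 1 = 4

rB=4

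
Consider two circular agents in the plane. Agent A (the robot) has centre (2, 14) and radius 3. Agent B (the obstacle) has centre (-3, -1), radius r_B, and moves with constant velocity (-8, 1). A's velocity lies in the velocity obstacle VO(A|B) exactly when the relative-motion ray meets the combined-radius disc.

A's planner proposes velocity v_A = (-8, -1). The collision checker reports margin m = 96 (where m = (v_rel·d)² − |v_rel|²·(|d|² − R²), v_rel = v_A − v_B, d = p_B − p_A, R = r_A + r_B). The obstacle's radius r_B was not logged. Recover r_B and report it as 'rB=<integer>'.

m = 96
d = (-5, -15);  v_rel = (0, -2),  |v_rel|² = 4
v_rel×d = (0)·(-15) − (-2)·(-5) = -10
since m = R²·4 − (-10)²:  R² = (100 + 96) / 4 = 49
R = √49 = 7  ⇒  r_B = 7 − 3 = 4

rB=4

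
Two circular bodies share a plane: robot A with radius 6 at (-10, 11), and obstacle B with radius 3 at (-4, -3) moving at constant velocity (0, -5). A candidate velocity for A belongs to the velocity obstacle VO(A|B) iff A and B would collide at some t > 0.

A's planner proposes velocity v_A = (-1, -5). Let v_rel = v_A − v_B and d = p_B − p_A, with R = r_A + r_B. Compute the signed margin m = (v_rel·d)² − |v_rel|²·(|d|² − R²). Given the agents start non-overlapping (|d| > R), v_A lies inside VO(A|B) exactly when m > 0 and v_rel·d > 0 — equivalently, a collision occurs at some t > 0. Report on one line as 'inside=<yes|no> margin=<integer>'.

d = (6, -14),  |d|² = 232;  R = 6+3 = 9,  c = 232−9² = 151
v_rel = (-1, 0),  |v_rel|² = 1;  v_rel·d = (-1)·(6) + (0)·(-14) = -6
1·t² + 12·t + 151 = 0  ⇒  m = (-6)² − 1·151 = -115
m = -115 < 0,  v_rel·d = -6 < 0  ⇒  outside

inside=no margin=-115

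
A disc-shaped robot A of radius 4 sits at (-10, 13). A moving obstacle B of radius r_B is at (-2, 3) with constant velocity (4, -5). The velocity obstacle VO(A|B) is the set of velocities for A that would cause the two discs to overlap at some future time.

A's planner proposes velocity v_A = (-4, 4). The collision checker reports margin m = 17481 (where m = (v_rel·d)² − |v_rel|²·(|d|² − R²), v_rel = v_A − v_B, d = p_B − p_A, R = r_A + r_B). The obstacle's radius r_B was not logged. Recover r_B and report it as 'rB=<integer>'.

m = 17481
d = (8, -10);  v_rel = (-8, 9),  |v_rel|² = 145
v_rel×d = (-8)·(-10) − (9)·(8) = 8
since m = R²·145 − 8²:  R² = (64 + 17481) / 145 = 121
R = √121 = 11  ⇒  r_B = 11 − 4 = 7

rB=7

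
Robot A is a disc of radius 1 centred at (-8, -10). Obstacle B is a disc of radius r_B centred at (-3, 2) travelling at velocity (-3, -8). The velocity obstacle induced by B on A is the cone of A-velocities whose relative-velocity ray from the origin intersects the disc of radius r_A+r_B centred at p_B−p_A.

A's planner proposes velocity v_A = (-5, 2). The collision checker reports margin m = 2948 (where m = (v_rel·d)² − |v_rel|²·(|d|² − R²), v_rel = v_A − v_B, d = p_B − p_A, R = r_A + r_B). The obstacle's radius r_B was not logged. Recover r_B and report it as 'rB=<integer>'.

m = 2948
d = (5, 12);  v_rel = (-2, 10),  |v_rel|² = 104
v_rel×d = (-2)·(12) − (10)·(5) = -74
since m = R²·104 − (-74)²:  R² = (5476 + 2948) / 104 = 81
R = √81 = 9  ⇒  r_B = 9 − 1 = 8

rB=8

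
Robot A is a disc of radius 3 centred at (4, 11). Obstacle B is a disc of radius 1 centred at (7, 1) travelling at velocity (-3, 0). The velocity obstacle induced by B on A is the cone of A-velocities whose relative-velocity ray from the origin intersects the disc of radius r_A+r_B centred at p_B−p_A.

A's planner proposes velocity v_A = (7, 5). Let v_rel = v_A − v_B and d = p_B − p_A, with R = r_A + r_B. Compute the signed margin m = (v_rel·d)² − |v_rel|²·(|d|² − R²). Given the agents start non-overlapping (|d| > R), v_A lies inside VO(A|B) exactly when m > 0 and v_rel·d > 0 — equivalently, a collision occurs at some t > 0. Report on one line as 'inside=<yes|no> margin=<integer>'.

d = (3, -10),  |d|² = 109;  R = 3+1 = 4,  c = 109−4² = 93
v_rel = (10, 5),  |v_rel|² = 125;  v_rel·d = (10)·(3) + (5)·(-10) = -20
125·t² + 40·t + 93 = 0  ⇒  m = (-20)² − 125·93 = -11225
m = -11225 < 0,  v_rel·d = -20 < 0  ⇒  outside

inside=no margin=-11225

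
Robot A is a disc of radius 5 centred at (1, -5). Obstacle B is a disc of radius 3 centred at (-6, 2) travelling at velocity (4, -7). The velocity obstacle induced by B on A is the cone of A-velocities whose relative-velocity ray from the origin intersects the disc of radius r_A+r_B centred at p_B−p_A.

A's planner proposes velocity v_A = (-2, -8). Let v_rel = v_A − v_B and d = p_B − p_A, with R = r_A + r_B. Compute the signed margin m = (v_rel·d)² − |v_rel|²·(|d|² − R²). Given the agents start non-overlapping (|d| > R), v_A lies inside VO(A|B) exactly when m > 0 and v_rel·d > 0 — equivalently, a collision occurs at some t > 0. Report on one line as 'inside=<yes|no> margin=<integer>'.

d = (-7, 7),  |d|² = 98;  R = 5+3 = 8,  c = 98−8² = 34
v_rel = (-6, -1),  |v_rel|² = 37;  v_rel·d = (-6)·(-7) + (-1)·(7) = 35
37·t² − 70·t + 34 = 0  ⇒  m = 35² − 37·34 = -33
m = -33 < 0,  v_rel·d = 35 > 0  ⇒  outside

inside=no margin=-33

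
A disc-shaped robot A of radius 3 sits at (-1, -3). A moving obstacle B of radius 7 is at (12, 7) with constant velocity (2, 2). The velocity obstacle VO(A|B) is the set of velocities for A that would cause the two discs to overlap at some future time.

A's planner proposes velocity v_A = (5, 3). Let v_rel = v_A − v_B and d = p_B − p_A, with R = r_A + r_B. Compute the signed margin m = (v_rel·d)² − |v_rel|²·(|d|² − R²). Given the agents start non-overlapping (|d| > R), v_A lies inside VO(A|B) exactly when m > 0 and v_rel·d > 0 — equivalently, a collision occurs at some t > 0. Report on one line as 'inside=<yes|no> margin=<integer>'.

d = (13, 10),  |d|² = 269;  R = 3+7 = 10,  c = 269−10² = 169
v_rel = (3, 1),  |v_rel|² = 10;  v_rel·d = (3)·(13) + (1)·(10) = 49
10·t² − 98·t + 169 = 0  ⇒  m = 49² − 10·169 = 711
m = 711 > 0,  v_rel·d = 49 > 0  ⇒  inside

inside=yes margin=711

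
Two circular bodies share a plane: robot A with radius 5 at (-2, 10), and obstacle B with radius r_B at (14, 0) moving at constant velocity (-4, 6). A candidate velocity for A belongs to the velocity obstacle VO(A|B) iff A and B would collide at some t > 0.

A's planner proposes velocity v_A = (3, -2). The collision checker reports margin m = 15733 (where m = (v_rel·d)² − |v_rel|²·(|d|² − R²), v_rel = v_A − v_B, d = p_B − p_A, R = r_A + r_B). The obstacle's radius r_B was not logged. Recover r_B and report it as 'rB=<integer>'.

m = 15733
d = (16, -10);  v_rel = (7, -8),  |v_rel|² = 113
v_rel×d = (7)·(-10) − (-8)·(16) = 58
since m = R²·113 − 58²:  R² = (3364 + 15733) / 113 = 169
R = √169 = 13  ⇒  r_B = 13 − 5 = 8

rB=8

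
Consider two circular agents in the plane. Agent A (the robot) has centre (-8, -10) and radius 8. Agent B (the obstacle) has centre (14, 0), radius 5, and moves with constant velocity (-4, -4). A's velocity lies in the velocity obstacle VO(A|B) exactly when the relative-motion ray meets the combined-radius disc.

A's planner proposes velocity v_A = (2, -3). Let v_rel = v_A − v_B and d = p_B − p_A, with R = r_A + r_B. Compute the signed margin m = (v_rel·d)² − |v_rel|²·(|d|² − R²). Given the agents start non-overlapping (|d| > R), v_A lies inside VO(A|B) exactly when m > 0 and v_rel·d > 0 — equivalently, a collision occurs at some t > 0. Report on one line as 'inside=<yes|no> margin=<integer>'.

d = (22, 10),  |d|² = 584;  R = 8+5 = 13,  c = 584−13² = 415
v_rel = (6, 1),  |v_rel|² = 37;  v_rel·d = (6)·(22) + (1)·(10) = 142
37·t² − 284·t + 415 = 0  ⇒  m = 142² − 37·415 = 4809
m = 4809 > 0,  v_rel·d = 142 > 0  ⇒  inside

inside=yes margin=4809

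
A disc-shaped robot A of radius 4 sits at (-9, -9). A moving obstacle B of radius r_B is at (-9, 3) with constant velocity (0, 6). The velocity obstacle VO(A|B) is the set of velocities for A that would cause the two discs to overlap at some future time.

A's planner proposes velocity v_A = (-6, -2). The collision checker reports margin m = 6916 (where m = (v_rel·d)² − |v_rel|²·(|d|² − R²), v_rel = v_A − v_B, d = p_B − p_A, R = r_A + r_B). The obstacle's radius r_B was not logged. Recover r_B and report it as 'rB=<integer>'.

m = 6916
d = (0, 12);  v_rel = (-6, -8),  |v_rel|² = 100
v_rel×d = (-6)·(12) − (-8)·(0) = -72
since m = R²·100 − (-72)²:  R² = (5184 + 6916) / 100 = 121
R = √121 = 11  ⇒  r_B = 11 − 4 = 7

rB=7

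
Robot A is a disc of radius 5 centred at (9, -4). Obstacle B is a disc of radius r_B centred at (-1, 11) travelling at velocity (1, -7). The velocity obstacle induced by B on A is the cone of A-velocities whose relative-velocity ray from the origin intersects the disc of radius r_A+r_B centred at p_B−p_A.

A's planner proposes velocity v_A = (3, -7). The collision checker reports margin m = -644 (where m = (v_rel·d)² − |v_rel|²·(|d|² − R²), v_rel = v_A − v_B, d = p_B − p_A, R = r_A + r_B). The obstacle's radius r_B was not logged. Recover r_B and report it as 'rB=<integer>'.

m = -644
d = (-10, 15);  v_rel = (2, 0),  |v_rel|² = 4
v_rel×d = (2)·(15) − (0)·(-10) = 30
since m = R²·4 − 30²:  R² = (900 + -644) / 4 = 64
R = √64 = 8  ⇒  r_B = 8 − 5 = 3

rB=3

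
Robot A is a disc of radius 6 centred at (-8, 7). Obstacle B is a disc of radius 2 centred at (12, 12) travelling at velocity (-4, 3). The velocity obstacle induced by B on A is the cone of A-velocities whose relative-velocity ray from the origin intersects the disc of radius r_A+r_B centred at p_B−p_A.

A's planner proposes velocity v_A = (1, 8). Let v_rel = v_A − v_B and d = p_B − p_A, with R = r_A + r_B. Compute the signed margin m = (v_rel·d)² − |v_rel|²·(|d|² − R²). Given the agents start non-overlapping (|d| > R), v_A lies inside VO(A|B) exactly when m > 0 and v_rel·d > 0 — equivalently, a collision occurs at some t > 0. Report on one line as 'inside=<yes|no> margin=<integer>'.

d = (20, 5),  |d|² = 425;  R = 6+2 = 8,  c = 425−8² = 361
v_rel = (5, 5),  |v_rel|² = 50;  v_rel·d = (5)·(20) + (5)·(5) = 125
50·t² − 250·t + 361 = 0  ⇒  m = 125² − 50·361 = -2425
m = -2425 < 0,  v_rel·d = 125 > 0  ⇒  outside

inside=no margin=-2425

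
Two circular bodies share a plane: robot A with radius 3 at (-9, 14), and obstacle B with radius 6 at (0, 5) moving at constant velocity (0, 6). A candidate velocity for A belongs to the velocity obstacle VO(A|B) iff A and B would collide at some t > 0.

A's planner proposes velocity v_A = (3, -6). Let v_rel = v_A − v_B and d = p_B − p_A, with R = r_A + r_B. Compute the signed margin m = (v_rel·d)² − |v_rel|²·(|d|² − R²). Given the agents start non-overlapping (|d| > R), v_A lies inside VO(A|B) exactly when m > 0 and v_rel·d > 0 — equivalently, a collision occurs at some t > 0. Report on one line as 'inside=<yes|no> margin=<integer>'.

d = (9, -9),  |d|² = 162;  R = 3+6 = 9,  c = 162−9² = 81
v_rel = (3, -12),  |v_rel|² = 153;  v_rel·d = (3)·(9) + (-12)·(-9) = 135
153·t² − 270·t + 81 = 0  ⇒  m = 135² − 153·81 = 5832
m = 5832 > 0,  v_rel·d = 135 > 0  ⇒  inside

inside=yes margin=5832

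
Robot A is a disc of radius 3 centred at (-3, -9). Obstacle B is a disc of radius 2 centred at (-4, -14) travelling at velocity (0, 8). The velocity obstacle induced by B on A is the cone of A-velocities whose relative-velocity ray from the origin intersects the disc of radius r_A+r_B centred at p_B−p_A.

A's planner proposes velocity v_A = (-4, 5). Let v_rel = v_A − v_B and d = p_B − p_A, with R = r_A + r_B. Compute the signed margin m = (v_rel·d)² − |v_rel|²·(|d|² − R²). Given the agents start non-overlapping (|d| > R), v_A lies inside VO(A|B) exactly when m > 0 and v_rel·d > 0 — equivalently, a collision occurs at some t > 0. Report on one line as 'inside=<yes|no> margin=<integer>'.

d = (-1, -5),  |d|² = 26;  R = 3+2 = 5,  c = 26−5² = 1
v_rel = (-4, -3),  |v_rel|² = 25;  v_rel·d = (-4)·(-1) + (-3)·(-5) = 19
25·t² − 38·t + 1 = 0  ⇒  m = 19² − 25·1 = 336
m = 336 > 0,  v_rel·d = 19 > 0  ⇒  inside

inside=yes margin=336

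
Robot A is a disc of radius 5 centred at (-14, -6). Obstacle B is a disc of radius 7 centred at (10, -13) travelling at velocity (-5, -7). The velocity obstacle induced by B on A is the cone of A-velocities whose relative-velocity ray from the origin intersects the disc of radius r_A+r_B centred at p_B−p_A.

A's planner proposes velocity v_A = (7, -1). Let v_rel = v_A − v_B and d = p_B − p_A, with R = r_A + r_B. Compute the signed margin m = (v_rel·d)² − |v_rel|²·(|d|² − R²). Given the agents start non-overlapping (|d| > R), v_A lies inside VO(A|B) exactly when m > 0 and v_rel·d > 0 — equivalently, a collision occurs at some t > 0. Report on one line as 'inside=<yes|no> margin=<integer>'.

d = (24, -7),  |d|² = 625;  R = 5+7 = 12,  c = 625−12² = 481
v_rel = (12, 6),  |v_rel|² = 180;  v_rel·d = (12)·(24) + (6)·(-7) = 246
180·t² − 492·t + 481 = 0  ⇒  m = 246² − 180·481 = -26064
m = -26064 < 0,  v_rel·d = 246 > 0  ⇒  outside

inside=no margin=-26064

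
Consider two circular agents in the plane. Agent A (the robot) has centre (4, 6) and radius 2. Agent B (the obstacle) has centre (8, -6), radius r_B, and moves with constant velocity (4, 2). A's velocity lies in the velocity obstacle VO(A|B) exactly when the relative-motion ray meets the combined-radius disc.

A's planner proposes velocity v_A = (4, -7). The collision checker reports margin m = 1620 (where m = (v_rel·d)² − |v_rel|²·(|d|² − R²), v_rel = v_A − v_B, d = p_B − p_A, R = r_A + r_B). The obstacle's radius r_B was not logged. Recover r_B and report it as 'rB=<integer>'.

m = 1620
d = (4, -12);  v_rel = (0, -9),  |v_rel|² = 81
v_rel×d = (0)·(-12) − (-9)·(4) = 36
since m = R²·81 − 36²:  R² = (1296 + 1620) / 81 = 36
R = √36 = 6  ⇒  r_B = 6 − 2 = 4

rB=4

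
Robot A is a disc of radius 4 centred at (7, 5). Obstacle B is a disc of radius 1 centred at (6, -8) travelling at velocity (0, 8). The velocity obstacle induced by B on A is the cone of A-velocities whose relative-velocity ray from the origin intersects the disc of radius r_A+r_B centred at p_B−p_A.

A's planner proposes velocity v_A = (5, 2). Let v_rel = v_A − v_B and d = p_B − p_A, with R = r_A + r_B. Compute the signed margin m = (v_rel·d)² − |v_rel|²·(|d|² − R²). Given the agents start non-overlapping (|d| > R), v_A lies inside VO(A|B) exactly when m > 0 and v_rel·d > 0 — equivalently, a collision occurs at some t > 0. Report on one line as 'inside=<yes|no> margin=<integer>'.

d = (-1, -13),  |d|² = 170;  R = 4+1 = 5,  c = 170−5² = 145
v_rel = (5, -6),  |v_rel|² = 61;  v_rel·d = (5)·(-1) + (-6)·(-13) = 73
61·t² − 146·t + 145 = 0  ⇒  m = 73² − 61·145 = -3516
m = -3516 < 0,  v_rel·d = 73 > 0  ⇒  outside

inside=no margin=-3516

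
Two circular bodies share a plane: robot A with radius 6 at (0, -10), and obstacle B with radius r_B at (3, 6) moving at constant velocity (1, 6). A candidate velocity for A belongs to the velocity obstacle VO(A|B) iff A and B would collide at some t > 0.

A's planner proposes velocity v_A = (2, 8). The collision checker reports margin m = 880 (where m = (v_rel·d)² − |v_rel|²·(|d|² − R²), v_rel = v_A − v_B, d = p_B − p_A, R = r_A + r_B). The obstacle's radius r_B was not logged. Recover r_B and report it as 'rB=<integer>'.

m = 880
d = (3, 16);  v_rel = (1, 2),  |v_rel|² = 5
v_rel×d = (1)·(16) − (2)·(3) = 10
since m = R²·5 − 10²:  R² = (100 + 880) / 5 = 196
R = √196 = 14  ⇒  r_B = 14 − 6 = 8

rB=8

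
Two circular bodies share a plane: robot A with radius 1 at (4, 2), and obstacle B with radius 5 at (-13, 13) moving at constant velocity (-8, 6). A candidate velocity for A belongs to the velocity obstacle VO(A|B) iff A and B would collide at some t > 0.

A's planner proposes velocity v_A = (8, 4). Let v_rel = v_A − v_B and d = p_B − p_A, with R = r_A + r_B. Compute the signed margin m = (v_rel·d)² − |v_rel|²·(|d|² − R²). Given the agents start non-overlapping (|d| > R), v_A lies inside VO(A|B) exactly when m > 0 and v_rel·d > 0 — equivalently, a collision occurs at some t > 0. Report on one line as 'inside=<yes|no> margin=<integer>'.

d = (-17, 11),  |d|² = 410;  R = 1+5 = 6,  c = 410−6² = 374
v_rel = (16, -2),  |v_rel|² = 260;  v_rel·d = (16)·(-17) + (-2)·(11) = -294
260·t² + 588·t + 374 = 0  ⇒  m = (-294)² − 260·374 = -10804
m = -10804 < 0,  v_rel·d = -294 < 0  ⇒  outside

inside=no margin=-10804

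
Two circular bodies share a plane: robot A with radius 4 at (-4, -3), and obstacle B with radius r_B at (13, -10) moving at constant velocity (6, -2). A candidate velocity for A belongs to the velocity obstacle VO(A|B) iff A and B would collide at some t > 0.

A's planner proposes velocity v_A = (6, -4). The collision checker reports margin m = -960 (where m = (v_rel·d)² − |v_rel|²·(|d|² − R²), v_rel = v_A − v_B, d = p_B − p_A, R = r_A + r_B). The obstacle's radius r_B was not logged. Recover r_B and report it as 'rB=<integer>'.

m = -960
d = (17, -7);  v_rel = (0, -2),  |v_rel|² = 4
v_rel×d = (0)·(-7) − (-2)·(17) = 34
since m = R²·4 − 34²:  R² = (1156 + -960) / 4 = 49
R = √49 = 7  ⇒  r_B = 7 − 4 = 3

rB=3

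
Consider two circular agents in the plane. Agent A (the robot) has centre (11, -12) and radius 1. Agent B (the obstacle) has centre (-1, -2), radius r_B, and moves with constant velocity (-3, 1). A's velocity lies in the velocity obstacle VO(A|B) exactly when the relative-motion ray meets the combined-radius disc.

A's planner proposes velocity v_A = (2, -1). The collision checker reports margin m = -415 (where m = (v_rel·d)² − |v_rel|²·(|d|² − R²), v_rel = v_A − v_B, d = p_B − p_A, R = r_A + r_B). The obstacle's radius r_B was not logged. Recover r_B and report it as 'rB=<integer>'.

m = -415
d = (-12, 10);  v_rel = (5, -2),  |v_rel|² = 29
v_rel×d = (5)·(10) − (-2)·(-12) = 26
since m = R²·29 − 26²:  R² = (676 + -415) / 29 = 9
R = √9 = 3  ⇒  r_B = 3 − 1 = 2

rB=2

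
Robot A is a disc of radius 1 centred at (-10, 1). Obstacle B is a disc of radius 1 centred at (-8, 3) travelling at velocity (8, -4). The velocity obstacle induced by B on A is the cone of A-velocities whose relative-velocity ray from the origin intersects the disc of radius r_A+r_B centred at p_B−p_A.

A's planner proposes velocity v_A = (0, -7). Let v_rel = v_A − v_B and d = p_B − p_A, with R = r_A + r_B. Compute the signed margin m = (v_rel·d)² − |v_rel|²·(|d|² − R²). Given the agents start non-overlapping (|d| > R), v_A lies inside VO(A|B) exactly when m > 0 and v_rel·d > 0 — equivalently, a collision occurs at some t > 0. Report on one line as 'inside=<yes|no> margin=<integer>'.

d = (2, 2),  |d|² = 8;  R = 1+1 = 2,  c = 8−2² = 4
v_rel = (-8, -3),  |v_rel|² = 73;  v_rel·d = (-8)·(2) + (-3)·(2) = -22
73·t² + 44·t + 4 = 0  ⇒  m = (-22)² − 73·4 = 192
m = 192 > 0,  v_rel·d = -22 < 0  ⇒  outside

inside=no margin=192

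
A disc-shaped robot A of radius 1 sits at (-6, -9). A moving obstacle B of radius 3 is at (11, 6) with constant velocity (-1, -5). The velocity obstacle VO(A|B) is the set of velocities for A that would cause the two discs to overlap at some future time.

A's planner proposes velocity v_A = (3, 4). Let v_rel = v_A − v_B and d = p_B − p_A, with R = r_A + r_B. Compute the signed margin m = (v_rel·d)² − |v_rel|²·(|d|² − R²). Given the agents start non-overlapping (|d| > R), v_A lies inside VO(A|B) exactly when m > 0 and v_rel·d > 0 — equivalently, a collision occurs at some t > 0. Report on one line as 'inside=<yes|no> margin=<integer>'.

d = (17, 15),  |d|² = 514;  R = 1+3 = 4,  c = 514−4² = 498
v_rel = (4, 9),  |v_rel|² = 97;  v_rel·d = (4)·(17) + (9)·(15) = 203
97·t² − 406·t + 498 = 0  ⇒  m = 203² − 97·498 = -7097
m = -7097 < 0,  v_rel·d = 203 > 0  ⇒  outside

inside=no margin=-7097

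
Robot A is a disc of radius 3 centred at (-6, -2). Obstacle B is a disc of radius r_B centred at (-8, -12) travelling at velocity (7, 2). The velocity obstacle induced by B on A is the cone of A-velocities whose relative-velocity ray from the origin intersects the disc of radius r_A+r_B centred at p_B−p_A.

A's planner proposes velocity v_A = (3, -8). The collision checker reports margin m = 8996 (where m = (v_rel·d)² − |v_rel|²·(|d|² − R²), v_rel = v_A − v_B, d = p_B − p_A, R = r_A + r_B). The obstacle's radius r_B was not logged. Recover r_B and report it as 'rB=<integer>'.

m = 8996
d = (-2, -10);  v_rel = (-4, -10),  |v_rel|² = 116
v_rel×d = (-4)·(-10) − (-10)·(-2) = 20
since m = R²·116 − 20²:  R² = (400 + 8996) / 116 = 81
R = √81 = 9  ⇒  r_B = 9 − 3 = 6

rB=6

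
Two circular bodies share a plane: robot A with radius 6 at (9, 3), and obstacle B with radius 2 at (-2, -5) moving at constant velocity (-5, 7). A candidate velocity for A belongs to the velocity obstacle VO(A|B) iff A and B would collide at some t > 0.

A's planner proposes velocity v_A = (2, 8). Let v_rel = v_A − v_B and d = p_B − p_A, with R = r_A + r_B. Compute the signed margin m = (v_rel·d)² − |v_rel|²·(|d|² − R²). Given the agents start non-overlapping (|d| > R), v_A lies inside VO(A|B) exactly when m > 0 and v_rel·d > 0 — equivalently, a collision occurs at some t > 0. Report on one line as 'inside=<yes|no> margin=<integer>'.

d = (-11, -8),  |d|² = 185;  R = 6+2 = 8,  c = 185−8² = 121
v_rel = (7, 1),  |v_rel|² = 50;  v_rel·d = (7)·(-11) + (1)·(-8) = -85
50·t² + 170·t + 121 = 0  ⇒  m = (-85)² − 50·121 = 1175
m = 1175 > 0,  v_rel·d = -85 < 0  ⇒  outside

inside=no margin=1175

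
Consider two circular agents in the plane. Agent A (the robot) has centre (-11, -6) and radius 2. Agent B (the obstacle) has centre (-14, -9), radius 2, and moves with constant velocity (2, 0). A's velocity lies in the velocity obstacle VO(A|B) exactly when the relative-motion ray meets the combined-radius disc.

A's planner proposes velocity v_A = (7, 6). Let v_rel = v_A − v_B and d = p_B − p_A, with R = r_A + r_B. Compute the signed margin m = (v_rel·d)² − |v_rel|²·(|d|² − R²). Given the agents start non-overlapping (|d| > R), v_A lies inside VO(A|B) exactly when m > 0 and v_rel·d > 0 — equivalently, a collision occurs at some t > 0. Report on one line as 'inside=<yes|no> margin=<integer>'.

d = (-3, -3),  |d|² = 18;  R = 2+2 = 4,  c = 18−4² = 2
v_rel = (5, 6),  |v_rel|² = 61;  v_rel·d = (5)·(-3) + (6)·(-3) = -33
61·t² + 66·t + 2 = 0  ⇒  m = (-33)² − 61·2 = 967
m = 967 > 0,  v_rel·d = -33 < 0  ⇒  outside

inside=no margin=967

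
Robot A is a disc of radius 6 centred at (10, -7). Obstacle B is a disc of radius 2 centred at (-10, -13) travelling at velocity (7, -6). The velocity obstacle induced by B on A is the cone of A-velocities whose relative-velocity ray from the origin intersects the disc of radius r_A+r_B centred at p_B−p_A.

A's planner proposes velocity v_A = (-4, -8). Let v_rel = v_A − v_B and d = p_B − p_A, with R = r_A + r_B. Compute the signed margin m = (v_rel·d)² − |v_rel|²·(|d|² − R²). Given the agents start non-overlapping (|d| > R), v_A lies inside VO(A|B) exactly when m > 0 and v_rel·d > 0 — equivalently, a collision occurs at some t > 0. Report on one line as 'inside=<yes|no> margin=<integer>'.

d = (-20, -6),  |d|² = 436;  R = 6+2 = 8,  c = 436−8² = 372
v_rel = (-11, -2),  |v_rel|² = 125;  v_rel·d = (-11)·(-20) + (-2)·(-6) = 232
125·t² − 464·t + 372 = 0  ⇒  m = 232² − 125·372 = 7324
m = 7324 > 0,  v_rel·d = 232 > 0  ⇒  inside

inside=yes margin=7324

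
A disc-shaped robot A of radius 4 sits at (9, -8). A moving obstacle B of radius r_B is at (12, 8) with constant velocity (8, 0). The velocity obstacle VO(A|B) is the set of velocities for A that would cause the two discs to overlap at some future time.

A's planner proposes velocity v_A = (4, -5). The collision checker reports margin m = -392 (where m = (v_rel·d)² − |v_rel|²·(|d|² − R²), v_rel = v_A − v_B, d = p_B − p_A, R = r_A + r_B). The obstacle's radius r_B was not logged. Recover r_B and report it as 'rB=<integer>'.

m = -392
d = (3, 16);  v_rel = (-4, -5),  |v_rel|² = 41
v_rel×d = (-4)·(16) − (-5)·(3) = -49
since m = R²·41 − (-49)²:  R² = (2401 + -392) / 41 = 49
R = √49 = 7  ⇒  r_B = 7 − 4 = 3

rB=3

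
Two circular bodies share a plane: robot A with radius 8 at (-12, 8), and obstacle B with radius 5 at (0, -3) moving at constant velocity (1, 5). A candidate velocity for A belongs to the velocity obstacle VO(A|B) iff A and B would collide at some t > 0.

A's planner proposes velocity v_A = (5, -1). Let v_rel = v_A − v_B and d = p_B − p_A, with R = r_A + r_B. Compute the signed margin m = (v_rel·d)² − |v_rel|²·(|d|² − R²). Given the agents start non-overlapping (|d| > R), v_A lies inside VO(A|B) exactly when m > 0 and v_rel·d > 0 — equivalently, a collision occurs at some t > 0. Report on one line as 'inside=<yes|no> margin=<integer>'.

d = (12, -11),  |d|² = 265;  R = 8+5 = 13,  c = 265−13² = 96
v_rel = (4, -6),  |v_rel|² = 52;  v_rel·d = (4)·(12) + (-6)·(-11) = 114
52·t² − 228·t + 96 = 0  ⇒  m = 114² − 52·96 = 8004
m = 8004 > 0,  v_rel·d = 114 > 0  ⇒  inside

inside=yes margin=8004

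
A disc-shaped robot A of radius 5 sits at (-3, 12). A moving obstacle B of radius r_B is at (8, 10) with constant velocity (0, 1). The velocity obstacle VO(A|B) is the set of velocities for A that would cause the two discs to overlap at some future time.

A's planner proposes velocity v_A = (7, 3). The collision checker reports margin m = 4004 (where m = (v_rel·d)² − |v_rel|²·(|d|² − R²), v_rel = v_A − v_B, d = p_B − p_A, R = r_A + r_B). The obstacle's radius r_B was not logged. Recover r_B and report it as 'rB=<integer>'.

m = 4004
d = (11, -2);  v_rel = (7, 2),  |v_rel|² = 53
v_rel×d = (7)·(-2) − (2)·(11) = -36
since m = R²·53 − (-36)²:  R² = (1296 + 4004) / 53 = 100
R = √100 = 10  ⇒  r_B = 10 − 5 = 5

rB=5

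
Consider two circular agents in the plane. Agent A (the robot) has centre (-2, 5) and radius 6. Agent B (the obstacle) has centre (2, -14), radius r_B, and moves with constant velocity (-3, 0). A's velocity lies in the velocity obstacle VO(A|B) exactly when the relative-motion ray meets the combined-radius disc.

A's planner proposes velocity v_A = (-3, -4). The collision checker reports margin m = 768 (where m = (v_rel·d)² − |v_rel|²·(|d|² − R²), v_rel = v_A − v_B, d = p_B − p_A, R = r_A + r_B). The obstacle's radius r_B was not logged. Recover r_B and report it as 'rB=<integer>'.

m = 768
d = (4, -19);  v_rel = (0, -4),  |v_rel|² = 16
v_rel×d = (0)·(-19) − (-4)·(4) = 16
since m = R²·16 − 16²:  R² = (256 + 768) / 16 = 64
R = √64 = 8  ⇒  r_B = 8 − 6 = 2

rB=2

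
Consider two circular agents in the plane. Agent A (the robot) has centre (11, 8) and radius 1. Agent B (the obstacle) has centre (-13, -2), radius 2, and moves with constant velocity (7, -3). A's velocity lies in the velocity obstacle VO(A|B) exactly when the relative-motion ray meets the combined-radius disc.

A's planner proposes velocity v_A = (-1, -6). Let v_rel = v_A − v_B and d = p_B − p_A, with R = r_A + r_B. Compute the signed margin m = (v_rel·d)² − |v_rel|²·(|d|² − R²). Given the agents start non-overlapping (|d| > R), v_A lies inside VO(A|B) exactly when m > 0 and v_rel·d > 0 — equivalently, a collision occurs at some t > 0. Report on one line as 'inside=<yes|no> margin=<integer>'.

d = (-24, -10),  |d|² = 676;  R = 1+2 = 3,  c = 676−3² = 667
v_rel = (-8, -3),  |v_rel|² = 73;  v_rel·d = (-8)·(-24) + (-3)·(-10) = 222
73·t² − 444·t + 667 = 0  ⇒  m = 222² − 73·667 = 593
m = 593 > 0,  v_rel·d = 222 > 0  ⇒  inside

inside=yes margin=593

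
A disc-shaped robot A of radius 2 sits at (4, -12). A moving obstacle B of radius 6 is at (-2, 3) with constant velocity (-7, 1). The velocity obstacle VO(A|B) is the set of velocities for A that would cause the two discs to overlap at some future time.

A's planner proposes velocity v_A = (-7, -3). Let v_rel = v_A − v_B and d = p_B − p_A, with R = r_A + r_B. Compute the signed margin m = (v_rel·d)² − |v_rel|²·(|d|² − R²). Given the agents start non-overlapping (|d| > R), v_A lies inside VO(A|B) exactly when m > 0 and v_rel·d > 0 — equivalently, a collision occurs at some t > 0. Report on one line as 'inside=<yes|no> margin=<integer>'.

d = (-6, 15),  |d|² = 261;  R = 2+6 = 8,  c = 261−8² = 197
v_rel = (0, -4),  |v_rel|² = 16;  v_rel·d = (0)·(-6) + (-4)·(15) = -60
16·t² + 120·t + 197 = 0  ⇒  m = (-60)² − 16·197 = 448
m = 448 > 0,  v_rel·d = -60 < 0  ⇒  outside

inside=no margin=448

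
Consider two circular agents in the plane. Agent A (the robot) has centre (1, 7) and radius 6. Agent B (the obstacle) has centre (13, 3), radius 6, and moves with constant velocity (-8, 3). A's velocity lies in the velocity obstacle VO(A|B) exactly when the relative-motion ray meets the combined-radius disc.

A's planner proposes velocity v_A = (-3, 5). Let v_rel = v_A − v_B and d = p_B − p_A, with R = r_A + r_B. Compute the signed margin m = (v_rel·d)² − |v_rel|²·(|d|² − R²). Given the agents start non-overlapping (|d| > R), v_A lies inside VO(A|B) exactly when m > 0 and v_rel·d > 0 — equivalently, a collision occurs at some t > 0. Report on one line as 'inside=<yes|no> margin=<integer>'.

d = (12, -4),  |d|² = 160;  R = 6+6 = 12,  c = 160−12² = 16
v_rel = (5, 2),  |v_rel|² = 29;  v_rel·d = (5)·(12) + (2)·(-4) = 52
29·t² − 104·t + 16 = 0  ⇒  m = 52² − 29·16 = 2240
m = 2240 > 0,  v_rel·d = 52 > 0  ⇒  inside

inside=yes margin=2240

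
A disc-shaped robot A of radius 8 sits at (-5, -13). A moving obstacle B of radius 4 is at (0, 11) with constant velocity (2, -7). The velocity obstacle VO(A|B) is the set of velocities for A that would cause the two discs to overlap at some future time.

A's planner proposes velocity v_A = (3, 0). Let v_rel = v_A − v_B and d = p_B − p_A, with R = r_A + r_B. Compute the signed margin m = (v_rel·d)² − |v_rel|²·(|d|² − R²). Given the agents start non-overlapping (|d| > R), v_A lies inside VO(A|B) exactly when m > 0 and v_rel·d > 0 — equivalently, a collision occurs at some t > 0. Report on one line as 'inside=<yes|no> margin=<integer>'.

d = (5, 24),  |d|² = 601;  R = 8+4 = 12,  c = 601−12² = 457
v_rel = (1, 7),  |v_rel|² = 50;  v_rel·d = (1)·(5) + (7)·(24) = 173
50·t² − 346·t + 457 = 0  ⇒  m = 173² − 50·457 = 7079
m = 7079 > 0,  v_rel·d = 173 > 0  ⇒  inside

inside=yes margin=7079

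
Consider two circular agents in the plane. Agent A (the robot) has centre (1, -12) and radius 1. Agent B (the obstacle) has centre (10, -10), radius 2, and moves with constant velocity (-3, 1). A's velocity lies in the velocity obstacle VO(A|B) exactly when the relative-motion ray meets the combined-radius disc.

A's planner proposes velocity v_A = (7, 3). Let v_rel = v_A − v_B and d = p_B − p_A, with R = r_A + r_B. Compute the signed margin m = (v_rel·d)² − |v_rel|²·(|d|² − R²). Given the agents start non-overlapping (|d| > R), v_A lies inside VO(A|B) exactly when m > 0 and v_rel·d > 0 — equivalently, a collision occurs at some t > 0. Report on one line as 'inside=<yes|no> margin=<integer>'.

d = (9, 2),  |d|² = 85;  R = 1+2 = 3,  c = 85−3² = 76
v_rel = (10, 2),  |v_rel|² = 104;  v_rel·d = (10)·(9) + (2)·(2) = 94
104·t² − 188·t + 76 = 0  ⇒  m = 94² − 104·76 = 932
m = 932 > 0,  v_rel·d = 94 > 0  ⇒  inside

inside=yes margin=932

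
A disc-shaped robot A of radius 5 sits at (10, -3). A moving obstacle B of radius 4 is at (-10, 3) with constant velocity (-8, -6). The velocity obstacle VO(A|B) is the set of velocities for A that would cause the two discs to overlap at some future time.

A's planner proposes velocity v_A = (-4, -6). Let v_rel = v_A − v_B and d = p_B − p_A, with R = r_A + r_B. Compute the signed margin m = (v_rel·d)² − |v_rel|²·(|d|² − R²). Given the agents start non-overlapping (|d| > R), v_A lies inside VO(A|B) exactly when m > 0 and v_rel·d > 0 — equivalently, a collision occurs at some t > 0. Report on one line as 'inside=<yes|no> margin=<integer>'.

d = (-20, 6),  |d|² = 436;  R = 5+4 = 9,  c = 436−9² = 355
v_rel = (4, 0),  |v_rel|² = 16;  v_rel·d = (4)·(-20) + (0)·(6) = -80
16·t² + 160·t + 355 = 0  ⇒  m = (-80)² − 16·355 = 720
m = 720 > 0,  v_rel·d = -80 < 0  ⇒  outside

inside=no margin=720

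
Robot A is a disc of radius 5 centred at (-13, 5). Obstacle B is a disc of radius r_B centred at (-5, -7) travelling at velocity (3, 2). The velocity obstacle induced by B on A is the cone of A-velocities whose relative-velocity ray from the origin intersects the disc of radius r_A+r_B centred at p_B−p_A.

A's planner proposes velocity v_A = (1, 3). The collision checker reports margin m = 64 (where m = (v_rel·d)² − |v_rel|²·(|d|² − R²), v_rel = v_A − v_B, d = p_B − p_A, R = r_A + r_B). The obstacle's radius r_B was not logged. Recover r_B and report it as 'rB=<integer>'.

m = 64
d = (8, -12);  v_rel = (-2, 1),  |v_rel|² = 5
v_rel×d = (-2)·(-12) − (1)·(8) = 16
since m = R²·5 − 16²:  R² = (256 + 64) / 5 = 64
R = √64 = 8  ⇒  r_B = 8 − 5 = 3

rB=3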